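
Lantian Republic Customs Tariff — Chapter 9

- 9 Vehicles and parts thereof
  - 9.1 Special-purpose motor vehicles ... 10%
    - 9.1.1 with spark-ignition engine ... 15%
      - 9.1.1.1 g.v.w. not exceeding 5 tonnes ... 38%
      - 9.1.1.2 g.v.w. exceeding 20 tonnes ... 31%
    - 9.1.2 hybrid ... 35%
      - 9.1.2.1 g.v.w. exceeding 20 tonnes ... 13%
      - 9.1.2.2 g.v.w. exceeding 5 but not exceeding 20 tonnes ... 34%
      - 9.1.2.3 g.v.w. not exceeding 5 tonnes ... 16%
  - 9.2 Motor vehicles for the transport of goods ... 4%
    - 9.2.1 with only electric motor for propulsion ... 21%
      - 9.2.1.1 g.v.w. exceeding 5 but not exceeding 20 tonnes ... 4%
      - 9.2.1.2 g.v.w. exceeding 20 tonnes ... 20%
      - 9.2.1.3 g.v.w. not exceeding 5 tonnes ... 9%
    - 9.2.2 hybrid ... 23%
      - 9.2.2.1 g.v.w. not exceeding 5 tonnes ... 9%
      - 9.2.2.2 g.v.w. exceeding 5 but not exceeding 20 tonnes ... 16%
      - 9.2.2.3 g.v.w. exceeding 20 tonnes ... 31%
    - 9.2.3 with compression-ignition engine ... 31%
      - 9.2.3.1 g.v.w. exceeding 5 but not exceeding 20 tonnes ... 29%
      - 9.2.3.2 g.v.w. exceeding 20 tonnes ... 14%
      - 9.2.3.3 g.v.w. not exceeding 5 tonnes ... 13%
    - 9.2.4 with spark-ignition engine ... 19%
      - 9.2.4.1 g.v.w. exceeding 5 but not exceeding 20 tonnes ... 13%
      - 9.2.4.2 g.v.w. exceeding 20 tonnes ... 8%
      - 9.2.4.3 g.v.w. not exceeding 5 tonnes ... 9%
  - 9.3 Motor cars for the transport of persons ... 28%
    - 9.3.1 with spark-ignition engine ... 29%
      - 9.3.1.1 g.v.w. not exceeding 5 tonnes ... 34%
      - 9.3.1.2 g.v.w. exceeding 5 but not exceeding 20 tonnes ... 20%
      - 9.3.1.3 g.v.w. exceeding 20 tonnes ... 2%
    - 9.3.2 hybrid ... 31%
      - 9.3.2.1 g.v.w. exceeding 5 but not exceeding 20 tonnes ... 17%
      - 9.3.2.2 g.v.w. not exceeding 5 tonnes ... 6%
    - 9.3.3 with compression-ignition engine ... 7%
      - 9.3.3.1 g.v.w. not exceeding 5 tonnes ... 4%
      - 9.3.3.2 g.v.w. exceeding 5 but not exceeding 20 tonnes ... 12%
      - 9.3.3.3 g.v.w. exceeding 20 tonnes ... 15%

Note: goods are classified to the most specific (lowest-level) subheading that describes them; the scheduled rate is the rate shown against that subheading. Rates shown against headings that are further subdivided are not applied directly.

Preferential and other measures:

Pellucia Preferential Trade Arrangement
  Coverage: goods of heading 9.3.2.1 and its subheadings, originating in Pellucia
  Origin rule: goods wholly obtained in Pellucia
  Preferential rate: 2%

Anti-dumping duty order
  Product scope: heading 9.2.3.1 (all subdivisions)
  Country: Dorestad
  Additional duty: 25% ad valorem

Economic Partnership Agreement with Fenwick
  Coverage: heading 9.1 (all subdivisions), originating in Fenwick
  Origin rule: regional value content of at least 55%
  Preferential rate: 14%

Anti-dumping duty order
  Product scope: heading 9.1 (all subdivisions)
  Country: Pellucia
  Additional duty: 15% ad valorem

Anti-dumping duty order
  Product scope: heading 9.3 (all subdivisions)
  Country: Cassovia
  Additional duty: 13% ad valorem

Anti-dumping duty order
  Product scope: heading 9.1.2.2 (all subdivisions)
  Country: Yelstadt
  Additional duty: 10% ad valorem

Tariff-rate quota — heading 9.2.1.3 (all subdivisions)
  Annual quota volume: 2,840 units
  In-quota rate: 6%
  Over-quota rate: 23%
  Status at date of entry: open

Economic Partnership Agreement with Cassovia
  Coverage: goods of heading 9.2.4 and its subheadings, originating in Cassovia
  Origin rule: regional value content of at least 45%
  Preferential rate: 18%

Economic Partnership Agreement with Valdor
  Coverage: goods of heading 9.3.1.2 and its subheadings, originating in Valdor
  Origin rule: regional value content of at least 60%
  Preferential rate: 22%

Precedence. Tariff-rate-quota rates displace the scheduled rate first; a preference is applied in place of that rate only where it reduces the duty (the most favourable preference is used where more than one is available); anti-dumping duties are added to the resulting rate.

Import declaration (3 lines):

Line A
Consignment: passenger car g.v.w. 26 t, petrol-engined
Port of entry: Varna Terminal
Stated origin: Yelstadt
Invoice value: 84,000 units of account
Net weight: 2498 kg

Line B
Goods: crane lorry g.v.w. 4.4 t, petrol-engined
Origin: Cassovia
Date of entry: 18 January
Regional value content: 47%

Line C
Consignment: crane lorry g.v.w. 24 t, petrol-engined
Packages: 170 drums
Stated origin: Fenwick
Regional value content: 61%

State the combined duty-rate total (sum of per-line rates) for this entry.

Line A: passenger car → 9.3; petrol-engined → 9.3.1; g.v.w. 26 t → 9.3.1.3. Scheduled 2%. No special measure applies. → 2%.
Line B: crane lorry → 9.1; petrol-engined → 9.1.1; g.v.w. 4.4 t → 9.1.1.1. Scheduled 38%. Cassovia agreement on 9.2.4: 9.1.1.1 not covered. → 38%.
Line C: crane lorry → 9.1; petrol-engined → 9.1.1; g.v.w. 24 t → 9.1.1.2. Scheduled 31%. Fenwick agreement on 9.1: RVC ≥ 55% → 14% available; preferential 14%. → 14%.
Sum: 2% + 38% + 14% = 54%.

54%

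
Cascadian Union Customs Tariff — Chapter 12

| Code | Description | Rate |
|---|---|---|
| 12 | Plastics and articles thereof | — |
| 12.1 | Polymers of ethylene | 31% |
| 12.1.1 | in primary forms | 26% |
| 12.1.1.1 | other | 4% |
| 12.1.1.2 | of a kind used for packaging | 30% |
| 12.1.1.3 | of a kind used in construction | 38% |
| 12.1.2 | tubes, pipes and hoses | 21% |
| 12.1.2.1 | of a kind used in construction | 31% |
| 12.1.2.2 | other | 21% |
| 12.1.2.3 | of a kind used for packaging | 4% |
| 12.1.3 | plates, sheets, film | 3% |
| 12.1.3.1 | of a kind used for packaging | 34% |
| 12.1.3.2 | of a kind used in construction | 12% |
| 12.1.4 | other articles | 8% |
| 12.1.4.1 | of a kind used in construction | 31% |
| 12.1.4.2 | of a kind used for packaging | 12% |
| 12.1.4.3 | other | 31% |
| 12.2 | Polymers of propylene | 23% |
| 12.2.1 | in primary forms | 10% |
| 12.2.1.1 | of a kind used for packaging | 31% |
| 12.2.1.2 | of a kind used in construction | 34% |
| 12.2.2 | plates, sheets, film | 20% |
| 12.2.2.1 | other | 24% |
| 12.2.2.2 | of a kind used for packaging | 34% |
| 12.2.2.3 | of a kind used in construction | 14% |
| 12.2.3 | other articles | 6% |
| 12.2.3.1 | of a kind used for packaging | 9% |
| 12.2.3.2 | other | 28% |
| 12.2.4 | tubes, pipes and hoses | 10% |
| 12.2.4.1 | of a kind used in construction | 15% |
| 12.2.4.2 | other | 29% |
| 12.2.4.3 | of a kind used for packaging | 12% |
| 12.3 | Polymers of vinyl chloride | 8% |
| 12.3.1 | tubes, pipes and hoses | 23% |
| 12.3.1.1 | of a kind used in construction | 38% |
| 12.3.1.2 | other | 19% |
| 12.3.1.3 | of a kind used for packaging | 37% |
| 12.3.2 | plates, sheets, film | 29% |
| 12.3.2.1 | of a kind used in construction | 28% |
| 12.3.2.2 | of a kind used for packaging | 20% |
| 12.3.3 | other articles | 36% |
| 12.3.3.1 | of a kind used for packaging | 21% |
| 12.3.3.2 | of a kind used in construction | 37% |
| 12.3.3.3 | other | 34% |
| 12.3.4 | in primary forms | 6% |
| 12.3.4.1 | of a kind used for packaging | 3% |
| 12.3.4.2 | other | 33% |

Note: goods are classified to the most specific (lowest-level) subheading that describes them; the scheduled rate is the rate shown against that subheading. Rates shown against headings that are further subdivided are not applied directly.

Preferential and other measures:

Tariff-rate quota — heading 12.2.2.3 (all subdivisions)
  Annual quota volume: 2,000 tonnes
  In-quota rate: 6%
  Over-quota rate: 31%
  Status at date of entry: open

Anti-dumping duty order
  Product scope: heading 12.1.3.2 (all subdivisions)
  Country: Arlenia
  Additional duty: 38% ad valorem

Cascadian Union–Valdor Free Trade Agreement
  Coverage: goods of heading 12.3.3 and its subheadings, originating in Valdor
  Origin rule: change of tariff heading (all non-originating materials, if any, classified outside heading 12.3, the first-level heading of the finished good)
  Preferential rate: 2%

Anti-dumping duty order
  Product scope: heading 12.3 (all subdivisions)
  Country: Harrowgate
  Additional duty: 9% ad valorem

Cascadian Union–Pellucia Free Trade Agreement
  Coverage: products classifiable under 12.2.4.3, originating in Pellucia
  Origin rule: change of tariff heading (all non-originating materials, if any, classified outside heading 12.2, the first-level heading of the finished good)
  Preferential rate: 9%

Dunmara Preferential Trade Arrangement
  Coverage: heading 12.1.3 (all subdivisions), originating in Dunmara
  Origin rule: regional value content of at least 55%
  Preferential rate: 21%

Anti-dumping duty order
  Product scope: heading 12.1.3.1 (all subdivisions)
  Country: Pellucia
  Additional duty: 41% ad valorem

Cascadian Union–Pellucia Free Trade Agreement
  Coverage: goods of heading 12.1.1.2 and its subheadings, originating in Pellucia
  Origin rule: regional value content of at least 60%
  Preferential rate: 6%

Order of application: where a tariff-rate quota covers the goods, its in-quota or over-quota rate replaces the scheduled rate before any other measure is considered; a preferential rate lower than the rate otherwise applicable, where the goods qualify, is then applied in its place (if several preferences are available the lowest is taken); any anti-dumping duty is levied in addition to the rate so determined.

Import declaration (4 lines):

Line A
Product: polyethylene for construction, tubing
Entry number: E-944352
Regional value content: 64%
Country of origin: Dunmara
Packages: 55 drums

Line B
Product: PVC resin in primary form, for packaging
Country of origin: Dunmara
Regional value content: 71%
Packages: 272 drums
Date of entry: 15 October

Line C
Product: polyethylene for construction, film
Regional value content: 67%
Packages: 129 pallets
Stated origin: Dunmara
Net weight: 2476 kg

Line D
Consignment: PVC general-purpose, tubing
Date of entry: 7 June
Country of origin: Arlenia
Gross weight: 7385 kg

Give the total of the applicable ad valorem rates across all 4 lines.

Line A: polyethylene → 12.1; tubing → 12.1.2; for construction → 12.1.2.1. Scheduled 31%. Dunmara agreement on 12.1.3: 12.1.2.1 not covered. → 31%.
Line B: PVC → 12.3; resin in primary form → 12.3.4; for packaging → 12.3.4.1. Scheduled 3%. Dunmara agreement on 12.1.3: 12.3.4.1 not covered. → 3%.
Line C: polyethylene → 12.1; film → 12.1.3; for construction → 12.1.3.2. Scheduled 12%. Dunmara agreement on 12.1.3: RVC ≥ 55% → 21% available; preference 21% not lower than 12% → no reduction. → 12%.
Line D: PVC → 12.3; tubing → 12.3.1; general-purpose → 12.3.1.2. Scheduled 19%. No special measure applies. → 19%.
Sum: 31% + 3% + 12% + 19% = 65%.

65%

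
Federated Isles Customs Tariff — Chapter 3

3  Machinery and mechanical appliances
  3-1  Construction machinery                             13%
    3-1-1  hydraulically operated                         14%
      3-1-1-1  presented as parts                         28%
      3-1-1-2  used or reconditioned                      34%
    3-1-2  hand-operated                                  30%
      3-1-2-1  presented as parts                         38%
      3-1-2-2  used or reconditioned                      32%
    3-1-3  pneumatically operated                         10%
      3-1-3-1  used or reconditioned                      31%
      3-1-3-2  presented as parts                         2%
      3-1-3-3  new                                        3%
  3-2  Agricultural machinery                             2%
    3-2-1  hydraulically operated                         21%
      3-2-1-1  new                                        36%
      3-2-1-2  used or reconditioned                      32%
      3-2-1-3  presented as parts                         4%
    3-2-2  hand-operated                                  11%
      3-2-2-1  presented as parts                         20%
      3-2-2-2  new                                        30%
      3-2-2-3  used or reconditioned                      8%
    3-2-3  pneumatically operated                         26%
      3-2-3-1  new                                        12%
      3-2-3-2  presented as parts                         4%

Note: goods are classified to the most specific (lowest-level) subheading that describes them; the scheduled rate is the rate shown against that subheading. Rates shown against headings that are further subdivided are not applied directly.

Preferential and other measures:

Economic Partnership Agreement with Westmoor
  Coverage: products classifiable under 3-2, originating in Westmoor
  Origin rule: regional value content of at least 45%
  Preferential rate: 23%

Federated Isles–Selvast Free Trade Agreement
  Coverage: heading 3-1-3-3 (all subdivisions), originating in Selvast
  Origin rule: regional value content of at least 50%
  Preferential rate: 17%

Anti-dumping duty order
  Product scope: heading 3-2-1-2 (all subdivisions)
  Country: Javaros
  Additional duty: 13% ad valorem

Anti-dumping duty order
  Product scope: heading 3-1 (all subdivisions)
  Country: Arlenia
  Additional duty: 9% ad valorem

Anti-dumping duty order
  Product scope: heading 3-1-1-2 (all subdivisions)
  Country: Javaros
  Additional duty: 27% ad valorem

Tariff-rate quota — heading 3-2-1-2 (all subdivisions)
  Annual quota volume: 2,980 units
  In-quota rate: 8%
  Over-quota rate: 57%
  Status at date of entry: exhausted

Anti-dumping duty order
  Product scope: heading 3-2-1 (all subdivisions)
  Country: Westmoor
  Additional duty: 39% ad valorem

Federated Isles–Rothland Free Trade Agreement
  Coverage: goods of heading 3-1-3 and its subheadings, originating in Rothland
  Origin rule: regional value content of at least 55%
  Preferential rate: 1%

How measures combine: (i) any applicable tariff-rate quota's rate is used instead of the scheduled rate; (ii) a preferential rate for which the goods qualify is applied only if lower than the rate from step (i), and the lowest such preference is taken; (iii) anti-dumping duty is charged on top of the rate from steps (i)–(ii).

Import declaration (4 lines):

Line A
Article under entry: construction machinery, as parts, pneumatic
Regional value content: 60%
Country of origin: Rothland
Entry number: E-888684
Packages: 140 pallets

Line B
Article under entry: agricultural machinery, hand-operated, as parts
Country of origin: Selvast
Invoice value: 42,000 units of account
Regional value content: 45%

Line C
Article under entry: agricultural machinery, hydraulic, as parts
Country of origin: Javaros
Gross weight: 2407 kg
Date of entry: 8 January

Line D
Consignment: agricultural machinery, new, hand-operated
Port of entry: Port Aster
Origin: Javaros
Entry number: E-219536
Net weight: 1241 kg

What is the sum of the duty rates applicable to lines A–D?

55%

Line A: construction → 3-1; pneumatic → 3-1-3; as parts → 3-1-3-2. Scheduled 2%. Rothland agreement on 3-1-3: RVC ≥ 55% → 1% available; preferential 1%. → 1%.
Line B: agricultural → 3-2; hand-operated → 3-2-2; as parts → 3-2-2-1. Scheduled 20%. Selvast agreement on 3-1-3-3: 3-2-2-1 not covered. → 20%.
Line C: agricultural → 3-2; hydraulic → 3-2-1; as parts → 3-2-1-3. Scheduled 4%. No special measure applies. → 4%.
Line D: agricultural → 3-2; hand-operated → 3-2-2; new → 3-2-2-2. Scheduled 30%. No special measure applies. → 30%.
Sum: 1% + 20% + 4% + 30% = 55%.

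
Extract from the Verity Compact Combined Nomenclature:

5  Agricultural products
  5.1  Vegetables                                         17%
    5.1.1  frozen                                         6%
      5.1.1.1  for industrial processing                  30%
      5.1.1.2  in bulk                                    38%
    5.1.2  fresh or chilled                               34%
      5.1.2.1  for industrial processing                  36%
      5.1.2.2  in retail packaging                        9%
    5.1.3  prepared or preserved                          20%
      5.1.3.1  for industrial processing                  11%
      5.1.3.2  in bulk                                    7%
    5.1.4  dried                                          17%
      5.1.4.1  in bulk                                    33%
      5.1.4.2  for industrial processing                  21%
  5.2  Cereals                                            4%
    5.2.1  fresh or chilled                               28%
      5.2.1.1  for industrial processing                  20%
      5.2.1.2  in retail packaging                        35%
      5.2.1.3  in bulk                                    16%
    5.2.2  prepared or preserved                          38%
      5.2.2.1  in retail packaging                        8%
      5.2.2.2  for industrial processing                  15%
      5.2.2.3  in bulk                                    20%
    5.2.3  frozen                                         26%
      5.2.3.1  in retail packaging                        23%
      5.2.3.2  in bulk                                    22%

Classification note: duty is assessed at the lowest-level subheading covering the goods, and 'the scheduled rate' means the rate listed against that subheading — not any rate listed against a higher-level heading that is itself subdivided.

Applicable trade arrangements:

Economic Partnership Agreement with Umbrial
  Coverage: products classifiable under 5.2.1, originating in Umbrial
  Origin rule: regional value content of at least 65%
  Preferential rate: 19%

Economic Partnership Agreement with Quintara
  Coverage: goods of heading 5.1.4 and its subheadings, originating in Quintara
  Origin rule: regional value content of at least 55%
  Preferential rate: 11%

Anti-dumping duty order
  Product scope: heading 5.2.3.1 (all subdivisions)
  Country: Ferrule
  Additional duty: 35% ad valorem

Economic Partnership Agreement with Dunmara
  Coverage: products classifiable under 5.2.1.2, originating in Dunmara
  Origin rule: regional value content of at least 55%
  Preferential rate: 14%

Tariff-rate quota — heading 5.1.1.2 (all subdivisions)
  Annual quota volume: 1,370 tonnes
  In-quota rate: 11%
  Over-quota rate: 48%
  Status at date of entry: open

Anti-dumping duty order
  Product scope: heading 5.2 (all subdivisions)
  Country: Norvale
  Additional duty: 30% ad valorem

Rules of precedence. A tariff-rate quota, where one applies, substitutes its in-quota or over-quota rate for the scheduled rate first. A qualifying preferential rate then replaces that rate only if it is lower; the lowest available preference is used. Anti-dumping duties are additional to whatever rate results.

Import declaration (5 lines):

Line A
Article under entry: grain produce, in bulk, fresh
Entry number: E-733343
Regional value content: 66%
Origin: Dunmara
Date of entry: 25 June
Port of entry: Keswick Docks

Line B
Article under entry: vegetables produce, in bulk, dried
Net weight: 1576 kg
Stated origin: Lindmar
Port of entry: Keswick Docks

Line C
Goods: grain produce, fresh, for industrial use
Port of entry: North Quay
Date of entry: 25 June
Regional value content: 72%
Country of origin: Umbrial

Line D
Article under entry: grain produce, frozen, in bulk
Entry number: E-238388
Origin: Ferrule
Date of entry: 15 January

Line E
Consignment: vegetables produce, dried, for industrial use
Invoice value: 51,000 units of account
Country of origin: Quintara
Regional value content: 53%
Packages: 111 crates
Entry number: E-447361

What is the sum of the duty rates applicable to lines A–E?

Line A: grain → 5.2; fresh → 5.2.1; in bulk → 5.2.1.3. Scheduled 16%. Dunmara agreement on 5.2.1.2: 5.2.1.3 not covered. → 16%.
Line B: vegetables → 5.1; dried → 5.1.4; in bulk → 5.1.4.1. Scheduled 33%. No special measure applies. → 33%.
Line C: grain → 5.2; fresh → 5.2.1; for industrial use → 5.2.1.1. Scheduled 20%. Umbrial agreement on 5.2.1: RVC ≥ 65% → 19% available; preferential 19%. → 19%.
Line D: grain → 5.2; frozen → 5.2.3; in bulk → 5.2.3.2. Scheduled 22%. No special measure applies. → 22%.
Line E: vegetables → 5.1; dried → 5.1.4; for industrial use → 5.1.4.2. Scheduled 21%. Quintara agreement on 5.1.4: RVC < 55%. → 21%.
Sum: 16% + 33% + 19% + 22% + 21% = 111%.

111%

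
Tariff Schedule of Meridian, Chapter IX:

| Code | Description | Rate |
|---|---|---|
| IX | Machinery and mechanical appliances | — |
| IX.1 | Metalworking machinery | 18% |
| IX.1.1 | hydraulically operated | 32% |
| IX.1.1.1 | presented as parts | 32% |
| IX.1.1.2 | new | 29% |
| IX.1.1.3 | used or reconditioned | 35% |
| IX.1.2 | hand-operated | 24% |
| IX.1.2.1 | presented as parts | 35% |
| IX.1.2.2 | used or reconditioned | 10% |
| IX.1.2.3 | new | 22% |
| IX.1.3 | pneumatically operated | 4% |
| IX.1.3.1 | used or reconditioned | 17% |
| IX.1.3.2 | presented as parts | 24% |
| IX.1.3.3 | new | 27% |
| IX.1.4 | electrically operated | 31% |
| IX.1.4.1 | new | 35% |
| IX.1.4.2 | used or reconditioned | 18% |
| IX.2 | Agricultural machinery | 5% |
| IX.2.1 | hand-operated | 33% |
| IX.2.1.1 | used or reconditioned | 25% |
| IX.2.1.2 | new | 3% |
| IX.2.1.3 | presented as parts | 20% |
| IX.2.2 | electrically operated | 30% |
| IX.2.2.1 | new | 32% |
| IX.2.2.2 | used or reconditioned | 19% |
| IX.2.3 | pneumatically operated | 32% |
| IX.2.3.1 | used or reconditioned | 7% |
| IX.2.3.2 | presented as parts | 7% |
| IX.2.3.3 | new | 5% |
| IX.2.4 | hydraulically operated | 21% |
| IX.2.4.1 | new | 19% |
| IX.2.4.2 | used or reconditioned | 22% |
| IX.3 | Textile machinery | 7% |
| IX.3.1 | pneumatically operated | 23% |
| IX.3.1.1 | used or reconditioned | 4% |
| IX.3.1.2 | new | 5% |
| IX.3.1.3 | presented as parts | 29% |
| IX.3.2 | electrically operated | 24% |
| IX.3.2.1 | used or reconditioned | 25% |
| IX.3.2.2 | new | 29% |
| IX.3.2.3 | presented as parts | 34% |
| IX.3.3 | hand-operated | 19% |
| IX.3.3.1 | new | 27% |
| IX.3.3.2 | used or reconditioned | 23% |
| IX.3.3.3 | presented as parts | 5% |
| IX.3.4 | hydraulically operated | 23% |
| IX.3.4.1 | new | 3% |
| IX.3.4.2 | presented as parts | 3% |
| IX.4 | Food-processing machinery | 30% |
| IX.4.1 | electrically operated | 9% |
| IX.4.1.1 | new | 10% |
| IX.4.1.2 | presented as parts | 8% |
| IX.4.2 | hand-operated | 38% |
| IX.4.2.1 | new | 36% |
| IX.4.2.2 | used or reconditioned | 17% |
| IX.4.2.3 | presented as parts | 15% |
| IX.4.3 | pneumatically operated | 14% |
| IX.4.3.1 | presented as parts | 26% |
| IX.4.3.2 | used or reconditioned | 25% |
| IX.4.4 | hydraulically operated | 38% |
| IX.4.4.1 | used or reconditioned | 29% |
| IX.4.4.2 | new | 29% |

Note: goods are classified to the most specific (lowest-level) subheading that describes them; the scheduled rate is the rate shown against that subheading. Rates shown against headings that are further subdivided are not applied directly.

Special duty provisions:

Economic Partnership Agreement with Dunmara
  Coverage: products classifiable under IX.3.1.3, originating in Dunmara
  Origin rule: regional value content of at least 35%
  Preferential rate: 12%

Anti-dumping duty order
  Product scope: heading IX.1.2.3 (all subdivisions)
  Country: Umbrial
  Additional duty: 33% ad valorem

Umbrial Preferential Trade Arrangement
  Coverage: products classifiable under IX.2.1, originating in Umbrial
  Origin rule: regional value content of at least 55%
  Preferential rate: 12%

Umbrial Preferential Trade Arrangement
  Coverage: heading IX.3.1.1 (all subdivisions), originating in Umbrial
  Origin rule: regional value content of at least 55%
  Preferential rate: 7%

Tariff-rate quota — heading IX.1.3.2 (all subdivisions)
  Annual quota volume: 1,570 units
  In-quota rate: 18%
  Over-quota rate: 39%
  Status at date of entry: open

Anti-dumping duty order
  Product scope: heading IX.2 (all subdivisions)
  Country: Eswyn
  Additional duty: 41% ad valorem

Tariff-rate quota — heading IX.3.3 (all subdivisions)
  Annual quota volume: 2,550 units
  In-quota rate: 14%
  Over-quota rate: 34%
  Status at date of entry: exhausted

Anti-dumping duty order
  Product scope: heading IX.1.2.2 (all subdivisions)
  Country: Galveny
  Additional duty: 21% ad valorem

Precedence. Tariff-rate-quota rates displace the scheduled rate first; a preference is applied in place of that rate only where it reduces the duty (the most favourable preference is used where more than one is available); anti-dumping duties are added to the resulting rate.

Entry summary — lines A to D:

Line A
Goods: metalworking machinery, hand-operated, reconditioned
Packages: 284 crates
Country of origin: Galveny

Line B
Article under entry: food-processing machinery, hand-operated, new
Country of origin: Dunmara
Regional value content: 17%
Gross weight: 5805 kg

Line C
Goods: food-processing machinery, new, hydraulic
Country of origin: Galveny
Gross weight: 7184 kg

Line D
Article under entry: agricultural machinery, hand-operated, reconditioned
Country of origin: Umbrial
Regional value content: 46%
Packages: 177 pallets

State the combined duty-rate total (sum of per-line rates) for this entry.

121%

Line A: metalworking → IX.1; hand-operated → IX.1.2; reconditioned → IX.1.2.2. Scheduled 10%. anti-dumping (Galveny, IX.1.2.2): +21%; total 10% + 21% = 31%. → 31%.
Line B: food-processing → IX.4; hand-operated → IX.4.2; new → IX.4.2.1. Scheduled 36%. Dunmara agreement on IX.3.1.3: IX.4.2.1 not covered. → 36%.
Line C: food-processing → IX.4; hydraulic → IX.4.4; new → IX.4.4.2. Scheduled 29%. No special measure applies. → 29%.
Line D: agricultural → IX.2; hand-operated → IX.2.1; reconditioned → IX.2.1.1. Scheduled 25%. Umbrial agreement on IX.2.1: RVC < 55%; Umbrial agreement on IX.3.1.1: IX.2.1.1 not covered. → 25%.
Sum: 31% + 36% + 29% + 25% = 121%.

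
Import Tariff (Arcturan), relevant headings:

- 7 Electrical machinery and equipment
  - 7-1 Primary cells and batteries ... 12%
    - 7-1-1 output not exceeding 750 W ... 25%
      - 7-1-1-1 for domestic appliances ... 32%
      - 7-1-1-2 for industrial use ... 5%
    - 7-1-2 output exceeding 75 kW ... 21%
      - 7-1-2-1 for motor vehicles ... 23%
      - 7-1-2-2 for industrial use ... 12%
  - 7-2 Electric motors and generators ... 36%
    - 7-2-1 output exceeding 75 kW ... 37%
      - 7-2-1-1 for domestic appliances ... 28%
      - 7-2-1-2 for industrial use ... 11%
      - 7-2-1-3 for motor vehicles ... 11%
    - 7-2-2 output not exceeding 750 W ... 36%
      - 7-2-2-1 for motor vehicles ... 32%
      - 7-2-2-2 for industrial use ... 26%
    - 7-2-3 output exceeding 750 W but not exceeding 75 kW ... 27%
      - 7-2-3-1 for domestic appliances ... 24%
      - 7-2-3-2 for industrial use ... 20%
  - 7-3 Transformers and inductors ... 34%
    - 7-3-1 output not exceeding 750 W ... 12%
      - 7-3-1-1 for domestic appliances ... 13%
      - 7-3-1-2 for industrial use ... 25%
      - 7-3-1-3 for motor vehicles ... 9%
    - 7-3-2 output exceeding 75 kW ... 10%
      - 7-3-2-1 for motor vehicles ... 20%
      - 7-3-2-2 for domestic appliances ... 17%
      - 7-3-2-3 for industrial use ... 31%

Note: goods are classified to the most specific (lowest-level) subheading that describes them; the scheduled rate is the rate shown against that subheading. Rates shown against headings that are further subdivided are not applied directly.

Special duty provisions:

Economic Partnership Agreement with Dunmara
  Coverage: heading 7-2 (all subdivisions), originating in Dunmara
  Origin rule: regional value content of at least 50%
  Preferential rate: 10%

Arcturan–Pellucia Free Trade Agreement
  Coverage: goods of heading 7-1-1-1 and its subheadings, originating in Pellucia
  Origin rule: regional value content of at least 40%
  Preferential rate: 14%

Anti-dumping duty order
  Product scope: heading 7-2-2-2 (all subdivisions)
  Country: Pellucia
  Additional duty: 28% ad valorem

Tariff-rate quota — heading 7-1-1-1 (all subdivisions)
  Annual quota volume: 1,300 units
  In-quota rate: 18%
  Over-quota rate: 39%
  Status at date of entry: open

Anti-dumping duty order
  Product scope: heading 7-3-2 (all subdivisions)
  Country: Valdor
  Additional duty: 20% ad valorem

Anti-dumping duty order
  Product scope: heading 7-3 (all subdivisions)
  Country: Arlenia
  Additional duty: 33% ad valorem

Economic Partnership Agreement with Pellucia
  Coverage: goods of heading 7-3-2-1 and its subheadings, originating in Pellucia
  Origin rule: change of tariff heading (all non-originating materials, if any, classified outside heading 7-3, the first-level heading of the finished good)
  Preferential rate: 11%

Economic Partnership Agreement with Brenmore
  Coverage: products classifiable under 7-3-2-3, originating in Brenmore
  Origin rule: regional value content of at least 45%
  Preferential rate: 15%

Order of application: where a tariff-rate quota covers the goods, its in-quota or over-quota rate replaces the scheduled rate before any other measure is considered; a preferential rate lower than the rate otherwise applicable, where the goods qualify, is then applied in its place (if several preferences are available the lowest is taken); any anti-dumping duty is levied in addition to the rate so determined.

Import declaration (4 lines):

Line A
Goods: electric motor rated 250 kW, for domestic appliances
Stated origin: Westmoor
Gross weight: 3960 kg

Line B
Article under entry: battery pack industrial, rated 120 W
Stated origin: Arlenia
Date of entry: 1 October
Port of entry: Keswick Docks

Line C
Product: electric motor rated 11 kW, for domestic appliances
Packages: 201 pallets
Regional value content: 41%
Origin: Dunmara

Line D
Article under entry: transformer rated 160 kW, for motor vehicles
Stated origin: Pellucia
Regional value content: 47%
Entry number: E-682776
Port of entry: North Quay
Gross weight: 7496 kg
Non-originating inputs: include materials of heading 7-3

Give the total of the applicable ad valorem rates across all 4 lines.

77%

Line A: electric motor → 7-2; rated 250 kW → 7-2-1; for domestic appliances → 7-2-1-1. Scheduled 28%. No special measure applies. → 28%.
Line B: battery pack → 7-1; rated 120 W → 7-1-1; industrial → 7-1-1-2. Scheduled 5%. No special measure applies. → 5%.
Line C: electric motor → 7-2; rated 11 kW → 7-2-3; for domestic appliances → 7-2-3-1. Scheduled 24%. Dunmara agreement on 7-2: RVC < 50%. → 24%.
Line D: transformer → 7-3; rated 160 kW → 7-3-2; for motor vehicles → 7-3-2-1. Scheduled 20%. Pellucia agreement on 7-1-1-1: 7-3-2-1 not covered; Pellucia agreement on 7-3-2-1: CTH not met. → 20%.
Sum: 28% + 5% + 24% + 20% = 77%.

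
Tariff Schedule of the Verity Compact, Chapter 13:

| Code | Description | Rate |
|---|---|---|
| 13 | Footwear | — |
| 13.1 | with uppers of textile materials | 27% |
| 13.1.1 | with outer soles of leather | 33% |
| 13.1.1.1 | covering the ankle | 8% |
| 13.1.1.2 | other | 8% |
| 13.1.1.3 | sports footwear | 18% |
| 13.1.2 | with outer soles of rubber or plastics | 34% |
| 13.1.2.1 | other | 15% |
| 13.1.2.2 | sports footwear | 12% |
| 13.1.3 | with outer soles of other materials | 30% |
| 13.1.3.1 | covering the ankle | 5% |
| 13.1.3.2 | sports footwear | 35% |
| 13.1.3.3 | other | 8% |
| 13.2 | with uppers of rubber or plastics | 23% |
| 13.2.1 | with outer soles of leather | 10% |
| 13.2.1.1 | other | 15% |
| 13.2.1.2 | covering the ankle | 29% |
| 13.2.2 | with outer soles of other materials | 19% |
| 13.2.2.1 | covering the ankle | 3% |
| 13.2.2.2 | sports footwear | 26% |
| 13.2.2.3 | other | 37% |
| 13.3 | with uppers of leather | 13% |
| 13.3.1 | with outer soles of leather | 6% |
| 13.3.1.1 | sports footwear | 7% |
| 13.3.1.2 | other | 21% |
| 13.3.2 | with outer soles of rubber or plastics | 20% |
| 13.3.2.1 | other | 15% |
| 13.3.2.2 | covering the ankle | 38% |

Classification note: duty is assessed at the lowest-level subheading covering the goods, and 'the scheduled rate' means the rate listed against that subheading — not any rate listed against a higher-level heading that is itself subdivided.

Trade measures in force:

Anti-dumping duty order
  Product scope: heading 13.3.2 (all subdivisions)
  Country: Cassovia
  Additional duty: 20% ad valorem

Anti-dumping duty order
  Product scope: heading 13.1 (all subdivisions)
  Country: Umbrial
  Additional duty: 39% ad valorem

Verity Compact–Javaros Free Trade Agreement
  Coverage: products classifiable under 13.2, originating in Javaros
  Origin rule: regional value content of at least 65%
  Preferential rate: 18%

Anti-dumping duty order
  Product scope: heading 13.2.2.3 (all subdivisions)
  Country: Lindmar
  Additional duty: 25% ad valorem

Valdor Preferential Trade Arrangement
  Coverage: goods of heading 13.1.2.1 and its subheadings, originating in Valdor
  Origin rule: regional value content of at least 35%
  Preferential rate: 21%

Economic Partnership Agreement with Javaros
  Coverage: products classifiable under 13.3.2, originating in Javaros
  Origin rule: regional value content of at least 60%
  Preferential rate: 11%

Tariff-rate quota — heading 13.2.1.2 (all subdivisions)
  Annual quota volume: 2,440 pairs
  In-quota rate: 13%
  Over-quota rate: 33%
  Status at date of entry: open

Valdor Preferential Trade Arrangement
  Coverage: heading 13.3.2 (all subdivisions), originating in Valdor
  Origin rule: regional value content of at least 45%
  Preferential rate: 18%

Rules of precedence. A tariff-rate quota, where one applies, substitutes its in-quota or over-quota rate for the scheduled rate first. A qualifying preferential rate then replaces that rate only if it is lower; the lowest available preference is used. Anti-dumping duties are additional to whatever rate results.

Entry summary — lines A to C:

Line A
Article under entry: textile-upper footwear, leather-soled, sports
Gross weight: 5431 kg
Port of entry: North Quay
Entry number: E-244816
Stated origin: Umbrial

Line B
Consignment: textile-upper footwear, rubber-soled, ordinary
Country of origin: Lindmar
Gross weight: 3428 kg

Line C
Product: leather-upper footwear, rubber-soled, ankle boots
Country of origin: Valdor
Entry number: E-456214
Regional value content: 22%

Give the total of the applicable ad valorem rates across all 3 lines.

Line A: textile-upper → 13.1; leather-soled → 13.1.1; sports → 13.1.1.3. Scheduled 18%. anti-dumping (Umbrial, 13.1): +39%; total 18% + 39% = 57%. → 57%.
Line B: textile-upper → 13.1; rubber-soled → 13.1.2; ordinary → 13.1.2.1. Scheduled 15%. No special measure applies. → 15%.
Line C: leather-upper → 13.3; rubber-soled → 13.3.2; ankle boots → 13.3.2.2. Scheduled 38%. Valdor agreement on 13.1.2.1: 13.3.2.2 not covered; Valdor agreement on 13.3.2: RVC < 45%. → 38%.
Sum: 57% + 15% + 38% = 110%.

110%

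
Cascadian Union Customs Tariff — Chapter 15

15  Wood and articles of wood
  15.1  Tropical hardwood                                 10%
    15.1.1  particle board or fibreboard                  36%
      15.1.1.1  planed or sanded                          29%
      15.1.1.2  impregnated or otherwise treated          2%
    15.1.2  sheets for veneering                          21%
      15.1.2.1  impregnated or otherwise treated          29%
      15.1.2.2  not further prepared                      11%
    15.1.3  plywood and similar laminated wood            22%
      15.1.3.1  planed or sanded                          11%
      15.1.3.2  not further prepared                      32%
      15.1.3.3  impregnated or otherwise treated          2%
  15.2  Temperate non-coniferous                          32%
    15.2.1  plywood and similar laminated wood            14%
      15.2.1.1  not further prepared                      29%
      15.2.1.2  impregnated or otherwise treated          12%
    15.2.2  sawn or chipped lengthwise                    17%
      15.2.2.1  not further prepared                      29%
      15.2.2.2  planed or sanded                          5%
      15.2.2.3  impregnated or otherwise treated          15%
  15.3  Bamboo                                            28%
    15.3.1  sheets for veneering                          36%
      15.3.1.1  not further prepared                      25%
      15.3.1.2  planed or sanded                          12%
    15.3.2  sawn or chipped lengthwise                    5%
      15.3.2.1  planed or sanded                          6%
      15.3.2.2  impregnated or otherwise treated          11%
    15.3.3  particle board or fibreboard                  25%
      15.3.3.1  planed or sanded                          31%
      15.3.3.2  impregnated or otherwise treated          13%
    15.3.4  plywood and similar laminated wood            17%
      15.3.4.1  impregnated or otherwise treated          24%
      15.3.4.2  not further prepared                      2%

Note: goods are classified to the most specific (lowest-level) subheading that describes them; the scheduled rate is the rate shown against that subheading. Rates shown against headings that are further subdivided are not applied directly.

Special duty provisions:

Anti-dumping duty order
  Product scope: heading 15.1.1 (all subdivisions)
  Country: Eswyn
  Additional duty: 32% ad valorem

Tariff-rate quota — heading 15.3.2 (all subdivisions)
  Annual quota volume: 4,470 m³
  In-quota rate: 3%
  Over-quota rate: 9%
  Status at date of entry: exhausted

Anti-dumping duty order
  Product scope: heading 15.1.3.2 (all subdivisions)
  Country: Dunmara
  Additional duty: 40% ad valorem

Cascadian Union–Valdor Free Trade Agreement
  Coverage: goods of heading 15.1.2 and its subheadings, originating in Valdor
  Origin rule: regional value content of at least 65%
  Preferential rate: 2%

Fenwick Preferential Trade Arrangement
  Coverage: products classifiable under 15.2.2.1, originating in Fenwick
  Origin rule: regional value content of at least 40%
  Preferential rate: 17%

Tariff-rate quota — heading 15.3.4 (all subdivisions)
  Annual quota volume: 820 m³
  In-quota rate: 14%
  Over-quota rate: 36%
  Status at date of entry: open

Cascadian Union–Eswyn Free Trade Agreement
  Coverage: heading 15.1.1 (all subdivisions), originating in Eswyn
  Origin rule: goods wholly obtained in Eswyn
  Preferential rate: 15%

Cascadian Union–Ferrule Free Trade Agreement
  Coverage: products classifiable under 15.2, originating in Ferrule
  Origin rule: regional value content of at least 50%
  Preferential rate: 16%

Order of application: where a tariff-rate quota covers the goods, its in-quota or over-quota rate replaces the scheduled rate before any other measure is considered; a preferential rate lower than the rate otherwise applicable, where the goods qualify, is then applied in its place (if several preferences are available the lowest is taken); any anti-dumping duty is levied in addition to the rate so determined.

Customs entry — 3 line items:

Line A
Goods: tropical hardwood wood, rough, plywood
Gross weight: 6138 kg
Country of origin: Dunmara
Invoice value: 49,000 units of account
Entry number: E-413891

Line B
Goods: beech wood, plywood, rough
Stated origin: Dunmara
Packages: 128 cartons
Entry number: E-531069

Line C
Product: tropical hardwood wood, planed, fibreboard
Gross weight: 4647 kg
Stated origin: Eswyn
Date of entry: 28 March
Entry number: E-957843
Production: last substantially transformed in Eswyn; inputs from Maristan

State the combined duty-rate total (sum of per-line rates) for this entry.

Line A: tropical hardwood → 15.1; plywood → 15.1.3; rough → 15.1.3.2. Scheduled 32%. anti-dumping (Dunmara, 15.1.3.2): +40%; total 32% + 40% = 72%. → 72%.
Line B: beech → 15.2; plywood → 15.2.1; rough → 15.2.1.1. Scheduled 29%. No special measure applies. → 29%.
Line C: tropical hardwood → 15.1; fibreboard → 15.1.1; planed → 15.1.1.1. Scheduled 29%. Eswyn agreement on 15.1.1: not wholly obtained; anti-dumping (Eswyn, 15.1.1): +32%; total 29% + 32% = 61%. → 61%.
Sum: 72% + 29% + 61% = 162%.

162%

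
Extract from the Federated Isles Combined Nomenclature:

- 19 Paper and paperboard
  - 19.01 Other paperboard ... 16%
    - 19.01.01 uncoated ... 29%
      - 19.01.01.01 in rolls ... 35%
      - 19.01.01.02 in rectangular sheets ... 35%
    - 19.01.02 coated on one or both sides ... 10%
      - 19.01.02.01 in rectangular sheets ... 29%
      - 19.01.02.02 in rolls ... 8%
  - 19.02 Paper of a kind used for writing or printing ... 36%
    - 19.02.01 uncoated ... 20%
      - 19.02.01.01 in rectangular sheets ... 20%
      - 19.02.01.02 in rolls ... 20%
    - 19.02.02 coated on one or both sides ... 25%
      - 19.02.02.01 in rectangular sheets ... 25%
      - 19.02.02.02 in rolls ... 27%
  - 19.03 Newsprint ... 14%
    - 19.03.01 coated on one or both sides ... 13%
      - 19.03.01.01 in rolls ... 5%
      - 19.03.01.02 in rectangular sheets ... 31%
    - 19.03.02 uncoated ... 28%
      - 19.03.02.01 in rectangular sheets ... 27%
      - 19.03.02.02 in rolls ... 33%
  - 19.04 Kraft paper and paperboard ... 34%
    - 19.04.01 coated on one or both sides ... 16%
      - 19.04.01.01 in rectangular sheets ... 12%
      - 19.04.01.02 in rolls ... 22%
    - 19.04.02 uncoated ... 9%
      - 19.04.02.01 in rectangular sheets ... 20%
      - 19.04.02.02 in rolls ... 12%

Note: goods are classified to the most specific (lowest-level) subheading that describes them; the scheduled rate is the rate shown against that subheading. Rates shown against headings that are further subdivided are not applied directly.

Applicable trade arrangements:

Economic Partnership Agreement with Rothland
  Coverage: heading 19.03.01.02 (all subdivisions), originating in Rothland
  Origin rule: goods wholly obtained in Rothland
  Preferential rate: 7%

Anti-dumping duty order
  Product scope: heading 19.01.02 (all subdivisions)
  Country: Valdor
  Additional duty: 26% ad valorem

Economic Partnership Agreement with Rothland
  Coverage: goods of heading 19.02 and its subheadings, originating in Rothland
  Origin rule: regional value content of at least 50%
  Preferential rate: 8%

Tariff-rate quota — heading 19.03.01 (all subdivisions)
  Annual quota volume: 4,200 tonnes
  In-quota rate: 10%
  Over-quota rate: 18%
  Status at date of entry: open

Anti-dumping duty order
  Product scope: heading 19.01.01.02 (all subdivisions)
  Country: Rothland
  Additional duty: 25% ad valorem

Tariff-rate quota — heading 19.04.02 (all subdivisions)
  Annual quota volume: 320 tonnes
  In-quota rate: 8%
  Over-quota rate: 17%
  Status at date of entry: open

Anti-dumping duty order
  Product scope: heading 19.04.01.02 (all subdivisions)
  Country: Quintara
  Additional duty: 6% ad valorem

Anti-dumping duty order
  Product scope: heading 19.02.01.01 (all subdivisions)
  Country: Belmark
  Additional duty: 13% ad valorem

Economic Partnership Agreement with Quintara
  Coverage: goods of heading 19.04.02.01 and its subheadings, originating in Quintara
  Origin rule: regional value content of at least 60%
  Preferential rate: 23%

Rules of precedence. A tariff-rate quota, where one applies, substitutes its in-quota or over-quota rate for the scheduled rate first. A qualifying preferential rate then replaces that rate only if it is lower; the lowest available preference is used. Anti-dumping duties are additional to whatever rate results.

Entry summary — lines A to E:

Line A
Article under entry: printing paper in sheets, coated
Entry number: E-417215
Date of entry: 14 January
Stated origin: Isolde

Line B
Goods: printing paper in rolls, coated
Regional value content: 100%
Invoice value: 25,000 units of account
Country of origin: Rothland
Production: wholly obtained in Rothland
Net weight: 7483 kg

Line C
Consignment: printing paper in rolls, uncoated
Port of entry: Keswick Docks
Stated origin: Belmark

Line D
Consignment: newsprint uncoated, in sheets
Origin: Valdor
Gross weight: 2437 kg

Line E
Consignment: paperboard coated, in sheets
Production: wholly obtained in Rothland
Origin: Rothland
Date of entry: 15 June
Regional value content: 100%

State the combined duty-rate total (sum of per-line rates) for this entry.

109%

Line A: printing paper → 19.02; coated → 19.02.02; in sheets → 19.02.02.01. Scheduled 25%. No special measure applies. → 25%.
Line B: printing paper → 19.02; coated → 19.02.02; in rolls → 19.02.02.02. Scheduled 27%. Rothland agreement on 19.03.01.02: 19.02.02.02 not covered; Rothland agreement on 19.02: RVC ≥ 50% → 8% available; preferential 8%. → 8%.
Line C: printing paper → 19.02; uncoated → 19.02.01; in rolls → 19.02.01.02. Scheduled 20%. No special measure applies. → 20%.
Line D: newsprint → 19.03; uncoated → 19.03.02; in sheets → 19.03.02.01. Scheduled 27%. No special measure applies. → 27%.
Line E: paperboard → 19.01; coated → 19.01.02; in sheets → 19.01.02.01. Scheduled 29%. Rothland agreement on 19.03.01.02: 19.01.02.01 not covered; Rothland agreement on 19.02: 19.01.02.01 not covered. → 29%.
Sum: 25% + 8% + 20% + 27% + 29% = 109%.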